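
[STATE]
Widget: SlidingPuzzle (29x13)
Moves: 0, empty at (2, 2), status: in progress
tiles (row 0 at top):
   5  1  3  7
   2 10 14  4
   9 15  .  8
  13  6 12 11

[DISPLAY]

┌────┬────┬────┬────┐        
│  5 │  1 │  3 │  7 │        
├────┼────┼────┼────┤        
│  2 │ 10 │ 14 │  4 │        
├────┼────┼────┼────┤        
│  9 │ 15 │    │  8 │        
├────┼────┼────┼────┤        
│ 13 │  6 │ 12 │ 11 │        
└────┴────┴────┴────┘        
Moves: 0                     
                             
                             
                             


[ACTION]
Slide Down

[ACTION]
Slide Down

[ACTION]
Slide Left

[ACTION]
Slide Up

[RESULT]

┌────┬────┬────┬────┐        
│  5 │  1 │  7 │  4 │        
├────┼────┼────┼────┤        
│  2 │ 10 │  3 │    │        
├────┼────┼────┼────┤        
│  9 │ 15 │ 14 │  8 │        
├────┼────┼────┼────┤        
│ 13 │  6 │ 12 │ 11 │        
└────┴────┴────┴────┘        
Moves: 4                     
                             
                             
                             


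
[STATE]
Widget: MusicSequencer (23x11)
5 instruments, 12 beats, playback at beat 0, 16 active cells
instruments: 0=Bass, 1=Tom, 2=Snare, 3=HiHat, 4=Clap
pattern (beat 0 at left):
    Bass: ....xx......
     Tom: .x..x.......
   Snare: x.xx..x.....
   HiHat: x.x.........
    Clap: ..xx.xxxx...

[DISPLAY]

      ▼12345678901     
  Bass····██······     
   Tom·█··█·······     
 Snare█·██··█·····     
 HiHat█·█·········     
  Clap··██·████···     
                       
                       
                       
                       
                       


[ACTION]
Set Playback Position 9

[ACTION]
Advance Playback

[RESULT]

      0123456789▼1     
  Bass····██······     
   Tom·█··█·······     
 Snare█·██··█·····     
 HiHat█·█·········     
  Clap··██·████···     
                       
                       
                       
                       
                       


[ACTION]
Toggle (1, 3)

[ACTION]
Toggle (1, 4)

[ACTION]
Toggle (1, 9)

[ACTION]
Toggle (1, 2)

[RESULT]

      0123456789▼1     
  Bass····██······     
   Tom·███·····█··     
 Snare█·██··█·····     
 HiHat█·█·········     
  Clap··██·████···     
                       
                       
                       
                       
                       


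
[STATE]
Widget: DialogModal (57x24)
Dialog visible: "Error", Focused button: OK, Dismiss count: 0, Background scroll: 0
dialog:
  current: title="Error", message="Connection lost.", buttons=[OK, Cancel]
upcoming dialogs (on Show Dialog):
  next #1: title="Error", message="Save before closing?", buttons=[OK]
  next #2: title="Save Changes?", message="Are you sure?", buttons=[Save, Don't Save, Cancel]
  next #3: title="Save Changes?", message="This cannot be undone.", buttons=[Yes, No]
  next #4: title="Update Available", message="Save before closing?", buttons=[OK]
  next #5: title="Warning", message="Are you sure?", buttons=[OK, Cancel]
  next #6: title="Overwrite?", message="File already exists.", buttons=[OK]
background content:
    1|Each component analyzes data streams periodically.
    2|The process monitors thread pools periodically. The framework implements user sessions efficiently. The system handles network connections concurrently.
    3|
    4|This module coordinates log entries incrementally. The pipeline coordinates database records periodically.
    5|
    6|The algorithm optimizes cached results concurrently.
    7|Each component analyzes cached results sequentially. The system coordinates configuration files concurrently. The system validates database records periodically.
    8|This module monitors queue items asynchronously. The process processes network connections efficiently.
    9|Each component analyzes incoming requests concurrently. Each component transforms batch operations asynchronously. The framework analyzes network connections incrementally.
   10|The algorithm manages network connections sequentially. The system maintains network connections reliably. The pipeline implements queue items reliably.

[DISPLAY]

Each component analyzes data streams periodically.       
The process monitors thread pools periodically. The frame
                                                         
This module coordinates log entries incrementally. The pi
                                                         
The algorithm optimizes cached results concurrently.     
Each component analyzes cached results sequentially. The 
This module monitors queue items asynchronously. The proc
Each component analyzes incoming requests concurrently. E
The algorithm mana┌──────────────────┐ons sequentially. T
                  │      Error       │                   
                  │ Connection lost. │                   
                  │  [OK]  Cancel    │                   
                  └──────────────────┘                   
                                                         
                                                         
                                                         
                                                         
                                                         
                                                         
                                                         
                                                         
                                                         
                                                         


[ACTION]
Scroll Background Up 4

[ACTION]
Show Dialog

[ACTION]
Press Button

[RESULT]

Each component analyzes data streams periodically.       
The process monitors thread pools periodically. The frame
                                                         
This module coordinates log entries incrementally. The pi
                                                         
The algorithm optimizes cached results concurrently.     
Each component analyzes cached results sequentially. The 
This module monitors queue items asynchronously. The proc
Each component analyzes incoming requests concurrently. E
The algorithm manages network connections sequentially. T
                                                         
                                                         
                                                         
                                                         
                                                         
                                                         
                                                         
                                                         
                                                         
                                                         
                                                         
                                                         
                                                         
                                                         


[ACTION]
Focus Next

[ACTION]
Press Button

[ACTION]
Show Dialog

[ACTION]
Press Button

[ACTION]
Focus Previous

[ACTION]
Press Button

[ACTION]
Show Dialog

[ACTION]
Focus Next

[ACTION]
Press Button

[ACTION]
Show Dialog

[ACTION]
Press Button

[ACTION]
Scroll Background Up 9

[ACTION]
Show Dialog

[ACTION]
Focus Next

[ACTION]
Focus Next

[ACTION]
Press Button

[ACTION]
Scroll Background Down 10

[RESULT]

The algorithm manages network connections sequentially. T
                                                         
                                                         
                                                         
                                                         
                                                         
                                                         
                                                         
                                                         
                                                         
                                                         
                                                         
                                                         
                                                         
                                                         
                                                         
                                                         
                                                         
                                                         
                                                         
                                                         
                                                         
                                                         
                                                         


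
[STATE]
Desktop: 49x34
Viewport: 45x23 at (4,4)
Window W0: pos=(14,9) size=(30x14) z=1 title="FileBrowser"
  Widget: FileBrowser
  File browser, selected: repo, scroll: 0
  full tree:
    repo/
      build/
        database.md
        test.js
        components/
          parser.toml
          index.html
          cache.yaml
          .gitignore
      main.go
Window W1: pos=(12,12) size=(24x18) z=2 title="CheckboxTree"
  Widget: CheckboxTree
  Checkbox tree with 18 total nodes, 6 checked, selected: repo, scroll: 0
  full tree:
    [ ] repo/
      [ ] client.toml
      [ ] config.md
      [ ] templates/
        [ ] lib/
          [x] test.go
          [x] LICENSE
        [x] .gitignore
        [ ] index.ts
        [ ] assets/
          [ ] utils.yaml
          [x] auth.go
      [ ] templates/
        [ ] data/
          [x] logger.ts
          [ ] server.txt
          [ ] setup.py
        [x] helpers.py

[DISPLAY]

                                             
                                             
                                             
                                             
                                             
          ┏━━━━━━━━━━━━━━━━━━━━━━━━━━━━┓     
          ┃ FileBrowser                ┃     
          ┠────────────────────────────┨     
        ┏━━━━━━━━━━━━━━━━━━━━━━┓       ┃     
        ┃ CheckboxTree         ┃       ┃     
        ┠──────────────────────┨       ┃     
        ┃>[-] repo/            ┃       ┃     
        ┃   [ ] client.toml    ┃       ┃     
        ┃   [ ] config.md      ┃       ┃     
        ┃   [-] templates/     ┃       ┃     
        ┃     [x] lib/         ┃       ┃     
        ┃       [x] test.go    ┃       ┃     
        ┃       [x] LICENSE    ┃       ┃     
        ┃     [x] .gitignore   ┃━━━━━━━┛     
        ┃     [ ] index.ts     ┃             
        ┃     [-] assets/      ┃             
        ┃       [ ] utils.yaml ┃             
        ┃       [x] auth.go    ┃             


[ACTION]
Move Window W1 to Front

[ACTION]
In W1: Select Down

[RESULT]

                                             
                                             
                                             
                                             
                                             
          ┏━━━━━━━━━━━━━━━━━━━━━━━━━━━━┓     
          ┃ FileBrowser                ┃     
          ┠────────────────────────────┨     
        ┏━━━━━━━━━━━━━━━━━━━━━━┓       ┃     
        ┃ CheckboxTree         ┃       ┃     
        ┠──────────────────────┨       ┃     
        ┃ [-] repo/            ┃       ┃     
        ┃>  [ ] client.toml    ┃       ┃     
        ┃   [ ] config.md      ┃       ┃     
        ┃   [-] templates/     ┃       ┃     
        ┃     [x] lib/         ┃       ┃     
        ┃       [x] test.go    ┃       ┃     
        ┃       [x] LICENSE    ┃       ┃     
        ┃     [x] .gitignore   ┃━━━━━━━┛     
        ┃     [ ] index.ts     ┃             
        ┃     [-] assets/      ┃             
        ┃       [ ] utils.yaml ┃             
        ┃       [x] auth.go    ┃             


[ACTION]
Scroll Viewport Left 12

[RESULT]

                                             
                                             
                                             
                                             
                                             
              ┏━━━━━━━━━━━━━━━━━━━━━━━━━━━━┓ 
              ┃ FileBrowser                ┃ 
              ┠────────────────────────────┨ 
            ┏━━━━━━━━━━━━━━━━━━━━━━┓       ┃ 
            ┃ CheckboxTree         ┃       ┃ 
            ┠──────────────────────┨       ┃ 
            ┃ [-] repo/            ┃       ┃ 
            ┃>  [ ] client.toml    ┃       ┃ 
            ┃   [ ] config.md      ┃       ┃ 
            ┃   [-] templates/     ┃       ┃ 
            ┃     [x] lib/         ┃       ┃ 
            ┃       [x] test.go    ┃       ┃ 
            ┃       [x] LICENSE    ┃       ┃ 
            ┃     [x] .gitignore   ┃━━━━━━━┛ 
            ┃     [ ] index.ts     ┃         
            ┃     [-] assets/      ┃         
            ┃       [ ] utils.yaml ┃         
            ┃       [x] auth.go    ┃         


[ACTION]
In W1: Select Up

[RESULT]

                                             
                                             
                                             
                                             
                                             
              ┏━━━━━━━━━━━━━━━━━━━━━━━━━━━━┓ 
              ┃ FileBrowser                ┃ 
              ┠────────────────────────────┨ 
            ┏━━━━━━━━━━━━━━━━━━━━━━┓       ┃ 
            ┃ CheckboxTree         ┃       ┃ 
            ┠──────────────────────┨       ┃ 
            ┃>[-] repo/            ┃       ┃ 
            ┃   [ ] client.toml    ┃       ┃ 
            ┃   [ ] config.md      ┃       ┃ 
            ┃   [-] templates/     ┃       ┃ 
            ┃     [x] lib/         ┃       ┃ 
            ┃       [x] test.go    ┃       ┃ 
            ┃       [x] LICENSE    ┃       ┃ 
            ┃     [x] .gitignore   ┃━━━━━━━┛ 
            ┃     [ ] index.ts     ┃         
            ┃     [-] assets/      ┃         
            ┃       [ ] utils.yaml ┃         
            ┃       [x] auth.go    ┃         


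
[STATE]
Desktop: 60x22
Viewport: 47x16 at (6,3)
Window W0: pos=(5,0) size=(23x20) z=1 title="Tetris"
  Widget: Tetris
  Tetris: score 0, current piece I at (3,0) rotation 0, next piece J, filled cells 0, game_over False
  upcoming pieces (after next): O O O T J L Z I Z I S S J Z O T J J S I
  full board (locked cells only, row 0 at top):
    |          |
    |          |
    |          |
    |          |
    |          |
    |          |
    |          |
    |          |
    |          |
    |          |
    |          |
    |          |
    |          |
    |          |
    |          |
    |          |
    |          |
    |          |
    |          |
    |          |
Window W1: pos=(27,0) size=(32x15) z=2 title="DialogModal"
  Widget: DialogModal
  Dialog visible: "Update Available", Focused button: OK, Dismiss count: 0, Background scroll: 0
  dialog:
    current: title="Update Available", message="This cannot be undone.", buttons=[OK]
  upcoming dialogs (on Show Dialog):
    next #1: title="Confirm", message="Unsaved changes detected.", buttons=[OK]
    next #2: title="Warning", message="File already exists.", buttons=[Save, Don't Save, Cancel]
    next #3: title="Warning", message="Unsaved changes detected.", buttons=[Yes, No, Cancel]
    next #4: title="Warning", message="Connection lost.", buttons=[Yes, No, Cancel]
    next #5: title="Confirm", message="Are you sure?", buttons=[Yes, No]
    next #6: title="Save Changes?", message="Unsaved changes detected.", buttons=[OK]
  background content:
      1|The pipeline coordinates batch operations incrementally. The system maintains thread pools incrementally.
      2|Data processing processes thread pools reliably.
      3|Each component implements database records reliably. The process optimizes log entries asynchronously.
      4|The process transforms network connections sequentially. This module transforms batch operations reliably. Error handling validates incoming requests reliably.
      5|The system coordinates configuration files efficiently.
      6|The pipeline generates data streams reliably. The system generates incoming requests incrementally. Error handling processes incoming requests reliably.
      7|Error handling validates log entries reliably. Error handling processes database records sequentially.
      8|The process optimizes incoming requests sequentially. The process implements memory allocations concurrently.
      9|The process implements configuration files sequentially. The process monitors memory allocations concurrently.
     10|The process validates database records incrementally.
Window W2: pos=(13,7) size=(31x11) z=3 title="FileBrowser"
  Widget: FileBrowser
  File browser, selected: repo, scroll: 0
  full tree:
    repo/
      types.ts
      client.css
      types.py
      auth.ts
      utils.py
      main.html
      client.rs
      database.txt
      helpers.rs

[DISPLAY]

          │Next:     ┃The pipeline coordinates 
          │█         ┃Data processing processes
          │███       ┃Each component implements
          │          ┃Th┌──────────────────────
       ┏━━━━━━━━━━━━━━━━━━━━━━━━━━━━━┓ailable  
       ┃ FileBrowser                 ┃be undone
       ┠─────────────────────────────┨]        
       ┃> [-] repo/                  ┃─────────
       ┃    types.ts                 ┃ements co
       ┃    client.css               ┃dates dat
       ┃    types.py                 ┃         
       ┃    auth.ts                  ┃━━━━━━━━━
       ┃    utils.py                 ┃         
       ┃    main.html                ┃         
       ┗━━━━━━━━━━━━━━━━━━━━━━━━━━━━━┛         
          │          ┃                         


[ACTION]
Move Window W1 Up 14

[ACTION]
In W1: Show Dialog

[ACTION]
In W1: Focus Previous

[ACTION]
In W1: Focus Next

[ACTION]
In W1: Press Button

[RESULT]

          │Next:     ┃The pipeline coordinates 
          │█         ┃Data processing processes
          │███       ┃Each component implements
          │          ┃The process transforms ne
       ┏━━━━━━━━━━━━━━━━━━━━━━━━━━━━━┓inates co
       ┃ FileBrowser                 ┃erates da
       ┠─────────────────────────────┨alidates 
       ┃> [-] repo/                  ┃mizes inc
       ┃    types.ts                 ┃ements co
       ┃    client.css               ┃dates dat
       ┃    types.py                 ┃         
       ┃    auth.ts                  ┃━━━━━━━━━
       ┃    utils.py                 ┃         
       ┃    main.html                ┃         
       ┗━━━━━━━━━━━━━━━━━━━━━━━━━━━━━┛         
          │          ┃                         


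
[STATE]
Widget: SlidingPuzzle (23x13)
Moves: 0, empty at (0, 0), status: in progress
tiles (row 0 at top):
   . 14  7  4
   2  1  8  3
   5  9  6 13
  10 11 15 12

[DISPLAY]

┌────┬────┬────┬────┐  
│    │ 14 │  7 │  4 │  
├────┼────┼────┼────┤  
│  2 │  1 │  8 │  3 │  
├────┼────┼────┼────┤  
│  5 │  9 │  6 │ 13 │  
├────┼────┼────┼────┤  
│ 10 │ 11 │ 15 │ 12 │  
└────┴────┴────┴────┘  
Moves: 0               
                       
                       
                       


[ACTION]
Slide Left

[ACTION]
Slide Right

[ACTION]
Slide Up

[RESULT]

┌────┬────┬────┬────┐  
│  2 │ 14 │  7 │  4 │  
├────┼────┼────┼────┤  
│    │  1 │  8 │  3 │  
├────┼────┼────┼────┤  
│  5 │  9 │  6 │ 13 │  
├────┼────┼────┼────┤  
│ 10 │ 11 │ 15 │ 12 │  
└────┴────┴────┴────┘  
Moves: 3               
                       
                       
                       


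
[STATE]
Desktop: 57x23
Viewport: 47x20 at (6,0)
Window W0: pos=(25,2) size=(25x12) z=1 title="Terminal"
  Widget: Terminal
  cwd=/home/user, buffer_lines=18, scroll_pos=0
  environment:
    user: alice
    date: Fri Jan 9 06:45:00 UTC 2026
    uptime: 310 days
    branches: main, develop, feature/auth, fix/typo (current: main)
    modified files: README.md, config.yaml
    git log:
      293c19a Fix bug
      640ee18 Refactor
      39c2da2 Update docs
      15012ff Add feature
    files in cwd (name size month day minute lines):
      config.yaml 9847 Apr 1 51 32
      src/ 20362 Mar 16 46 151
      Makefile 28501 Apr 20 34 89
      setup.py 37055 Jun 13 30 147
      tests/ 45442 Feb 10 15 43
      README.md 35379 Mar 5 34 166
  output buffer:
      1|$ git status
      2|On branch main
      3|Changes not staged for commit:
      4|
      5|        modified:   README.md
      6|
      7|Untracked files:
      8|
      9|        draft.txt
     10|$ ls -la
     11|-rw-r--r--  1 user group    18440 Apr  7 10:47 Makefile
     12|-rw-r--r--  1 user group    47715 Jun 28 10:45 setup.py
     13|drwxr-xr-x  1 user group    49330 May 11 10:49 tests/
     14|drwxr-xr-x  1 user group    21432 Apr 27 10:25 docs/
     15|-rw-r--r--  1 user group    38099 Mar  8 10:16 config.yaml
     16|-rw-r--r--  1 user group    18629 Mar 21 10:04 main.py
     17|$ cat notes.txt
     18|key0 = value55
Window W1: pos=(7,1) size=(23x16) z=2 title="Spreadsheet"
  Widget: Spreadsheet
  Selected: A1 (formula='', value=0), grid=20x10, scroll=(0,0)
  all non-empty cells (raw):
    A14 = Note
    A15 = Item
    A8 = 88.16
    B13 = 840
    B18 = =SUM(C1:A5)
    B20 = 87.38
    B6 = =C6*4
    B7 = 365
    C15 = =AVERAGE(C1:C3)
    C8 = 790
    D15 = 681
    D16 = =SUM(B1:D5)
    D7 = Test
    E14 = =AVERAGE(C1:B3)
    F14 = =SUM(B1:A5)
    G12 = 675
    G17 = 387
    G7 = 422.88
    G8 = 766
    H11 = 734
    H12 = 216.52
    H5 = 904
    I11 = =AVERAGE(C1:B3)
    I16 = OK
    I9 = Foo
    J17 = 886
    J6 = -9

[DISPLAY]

                                               
 ┏━━━━━━━━━━━━━━━━━━━━━┓                       
 ┃ Spreadsheet         ┃━━━━━━━━━━━━━━━━━━━┓   
 ┠─────────────────────┨minal              ┃   
 ┃A1:                  ┃───────────────────┨   
 ┃       A       B     ┃t status           ┃   
 ┃---------------------┃ranch main         ┃   
 ┃  1      [0]       0 ┃ges not staged for ┃   
 ┃  2        0       0 ┃                   ┃   
 ┃  3        0       0 ┃    modified:   REA┃   
 ┃  4        0       0 ┃                   ┃   
 ┃  5        0       0 ┃acked files:       ┃   
 ┃  6        0       0 ┃                   ┃   
 ┃  7        0     365 ┃━━━━━━━━━━━━━━━━━━━┛   
 ┃  8    88.16       0 ┃                       
 ┃  9        0       0 ┃                       
 ┗━━━━━━━━━━━━━━━━━━━━━┛                       
                                               
                                               
                                               


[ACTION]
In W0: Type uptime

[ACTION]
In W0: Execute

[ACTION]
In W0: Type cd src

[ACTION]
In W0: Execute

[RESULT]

                                               
 ┏━━━━━━━━━━━━━━━━━━━━━┓                       
 ┃ Spreadsheet         ┃━━━━━━━━━━━━━━━━━━━┓   
 ┠─────────────────────┨minal              ┃   
 ┃A1:                  ┃───────────────────┨   
 ┃       A       B     ┃r--r--  1 user grou┃   
 ┃---------------------┃t notes.txt        ┃   
 ┃  1      [0]       0 ┃ = value55         ┃   
 ┃  2        0       0 ┃time               ┃   
 ┃  3        0       0 ┃00  up 310 days    ┃   
 ┃  4        0       0 ┃ src               ┃   
 ┃  5        0       0 ┃                   ┃   
 ┃  6        0       0 ┃                   ┃   
 ┃  7        0     365 ┃━━━━━━━━━━━━━━━━━━━┛   
 ┃  8    88.16       0 ┃                       
 ┃  9        0       0 ┃                       
 ┗━━━━━━━━━━━━━━━━━━━━━┛                       
                                               
                                               
                                               


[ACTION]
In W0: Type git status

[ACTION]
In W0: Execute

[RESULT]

                                               
 ┏━━━━━━━━━━━━━━━━━━━━━┓                       
 ┃ Spreadsheet         ┃━━━━━━━━━━━━━━━━━━━┓   
 ┠─────────────────────┨minal              ┃   
 ┃A1:                  ┃───────────────────┨   
 ┃       A       B     ┃                   ┃   
 ┃---------------------┃t status           ┃   
 ┃  1      [0]       0 ┃ranch main         ┃   
 ┃  2        0       0 ┃ges not staged for ┃   
 ┃  3        0       0 ┃                   ┃   
 ┃  4        0       0 ┃    modified:   REA┃   
 ┃  5        0       0 ┃    modified:   con┃   
 ┃  6        0       0 ┃                   ┃   
 ┃  7        0     365 ┃━━━━━━━━━━━━━━━━━━━┛   
 ┃  8    88.16       0 ┃                       
 ┃  9        0       0 ┃                       
 ┗━━━━━━━━━━━━━━━━━━━━━┛                       
                                               
                                               
                                               


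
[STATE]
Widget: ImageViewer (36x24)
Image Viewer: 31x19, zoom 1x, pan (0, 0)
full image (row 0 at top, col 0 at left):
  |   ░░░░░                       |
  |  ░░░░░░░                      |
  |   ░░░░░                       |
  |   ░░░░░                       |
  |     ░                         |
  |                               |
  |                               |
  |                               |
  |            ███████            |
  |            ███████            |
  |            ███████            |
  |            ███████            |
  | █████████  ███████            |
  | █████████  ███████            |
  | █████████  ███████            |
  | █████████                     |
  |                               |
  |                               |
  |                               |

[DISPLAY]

   ░░░░░                            
  ░░░░░░░                           
   ░░░░░                            
   ░░░░░                            
     ░                              
                                    
                                    
                                    
            ███████                 
            ███████                 
            ███████                 
            ███████                 
 █████████  ███████                 
 █████████  ███████                 
 █████████  ███████                 
 █████████                          
                                    
                                    
                                    
                                    
                                    
                                    
                                    
                                    


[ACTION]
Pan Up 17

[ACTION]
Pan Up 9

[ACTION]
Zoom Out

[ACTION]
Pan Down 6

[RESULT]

                                    
                                    
            ███████                 
            ███████                 
            ███████                 
            ███████                 
 █████████  ███████                 
 █████████  ███████                 
 █████████  ███████                 
 █████████                          
                                    
                                    
                                    
                                    
                                    
                                    
                                    
                                    
                                    
                                    
                                    
                                    
                                    
                                    


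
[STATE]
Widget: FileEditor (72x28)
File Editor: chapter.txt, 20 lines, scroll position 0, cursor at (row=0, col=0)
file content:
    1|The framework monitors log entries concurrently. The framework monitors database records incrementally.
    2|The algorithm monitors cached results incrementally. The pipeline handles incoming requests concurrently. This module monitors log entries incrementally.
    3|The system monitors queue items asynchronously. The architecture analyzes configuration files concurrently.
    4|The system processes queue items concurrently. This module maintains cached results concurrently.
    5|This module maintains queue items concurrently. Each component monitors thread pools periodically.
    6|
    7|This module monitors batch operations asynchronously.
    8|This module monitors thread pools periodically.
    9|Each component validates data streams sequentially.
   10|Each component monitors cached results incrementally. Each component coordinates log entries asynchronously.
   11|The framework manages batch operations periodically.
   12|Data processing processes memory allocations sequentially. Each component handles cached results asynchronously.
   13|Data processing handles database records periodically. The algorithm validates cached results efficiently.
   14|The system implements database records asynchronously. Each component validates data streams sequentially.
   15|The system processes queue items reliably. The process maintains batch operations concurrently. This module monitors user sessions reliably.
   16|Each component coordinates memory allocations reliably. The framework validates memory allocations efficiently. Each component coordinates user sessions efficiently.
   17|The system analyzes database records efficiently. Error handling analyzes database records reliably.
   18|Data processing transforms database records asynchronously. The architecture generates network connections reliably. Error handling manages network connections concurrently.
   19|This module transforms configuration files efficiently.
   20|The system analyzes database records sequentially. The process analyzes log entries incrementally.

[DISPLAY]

█he framework monitors log entries concurrently. The framework monitors▲
The algorithm monitors cached results incrementally. The pipeline handl█
The system monitors queue items asynchronously. The architecture analyz░
The system processes queue items concurrently. This module maintains ca░
This module maintains queue items concurrently. Each component monitors░
                                                                       ░
This module monitors batch operations asynchronously.                  ░
This module monitors thread pools periodically.                        ░
Each component validates data streams sequentially.                    ░
Each component monitors cached results incrementally. Each component co░
The framework manages batch operations periodically.                   ░
Data processing processes memory allocations sequentially. Each compone░
Data processing handles database records periodically. The algorithm va░
The system implements database records asynchronously. Each component v░
The system processes queue items reliably. The process maintains batch ░
Each component coordinates memory allocations reliably. The framework v░
The system analyzes database records efficiently. Error handling analyz░
Data processing transforms database records asynchronously. The archite░
This module transforms configuration files efficiently.                ░
The system analyzes database records sequentially. The process analyzes░
                                                                       ░
                                                                       ░
                                                                       ░
                                                                       ░
                                                                       ░
                                                                       ░
                                                                       ░
                                                                       ▼


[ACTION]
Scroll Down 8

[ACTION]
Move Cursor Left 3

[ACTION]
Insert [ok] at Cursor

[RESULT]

ok█he framework monitors log entries concurrently. The framework monito▲
The algorithm monitors cached results incrementally. The pipeline handl█
The system monitors queue items asynchronously. The architecture analyz░
The system processes queue items concurrently. This module maintains ca░
This module maintains queue items concurrently. Each component monitors░
                                                                       ░
This module monitors batch operations asynchronously.                  ░
This module monitors thread pools periodically.                        ░
Each component validates data streams sequentially.                    ░
Each component monitors cached results incrementally. Each component co░
The framework manages batch operations periodically.                   ░
Data processing processes memory allocations sequentially. Each compone░
Data processing handles database records periodically. The algorithm va░
The system implements database records asynchronously. Each component v░
The system processes queue items reliably. The process maintains batch ░
Each component coordinates memory allocations reliably. The framework v░
The system analyzes database records efficiently. Error handling analyz░
Data processing transforms database records asynchronously. The archite░
This module transforms configuration files efficiently.                ░
The system analyzes database records sequentially. The process analyzes░
                                                                       ░
                                                                       ░
                                                                       ░
                                                                       ░
                                                                       ░
                                                                       ░
                                                                       ░
                                                                       ▼


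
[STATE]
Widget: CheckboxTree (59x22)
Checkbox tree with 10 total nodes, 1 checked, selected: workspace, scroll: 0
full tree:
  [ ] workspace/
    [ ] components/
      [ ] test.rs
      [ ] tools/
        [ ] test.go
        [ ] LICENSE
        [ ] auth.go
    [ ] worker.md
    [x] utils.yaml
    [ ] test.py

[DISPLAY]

>[-] workspace/                                            
   [ ] components/                                         
     [ ] test.rs                                           
     [ ] tools/                                            
       [ ] test.go                                         
       [ ] LICENSE                                         
       [ ] auth.go                                         
   [ ] worker.md                                           
   [x] utils.yaml                                          
   [ ] test.py                                             
                                                           
                                                           
                                                           
                                                           
                                                           
                                                           
                                                           
                                                           
                                                           
                                                           
                                                           
                                                           


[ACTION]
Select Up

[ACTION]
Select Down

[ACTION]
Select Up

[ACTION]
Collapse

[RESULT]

>[-] workspace/                                            
                                                           
                                                           
                                                           
                                                           
                                                           
                                                           
                                                           
                                                           
                                                           
                                                           
                                                           
                                                           
                                                           
                                                           
                                                           
                                                           
                                                           
                                                           
                                                           
                                                           
                                                           
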